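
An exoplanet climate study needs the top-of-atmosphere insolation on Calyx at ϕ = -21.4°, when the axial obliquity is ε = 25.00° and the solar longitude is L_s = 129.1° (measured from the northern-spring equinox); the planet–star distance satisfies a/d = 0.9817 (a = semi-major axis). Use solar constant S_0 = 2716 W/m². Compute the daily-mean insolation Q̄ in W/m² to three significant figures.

Q̄ ≈ 583 W/m²

Solar declination: sin δ = sin ε · sin L_s = sin 25.00° × sin 129.1° = 0.32797, so δ = +19.146°.
cos h₀ = −tan(-21.4°) tan(+19.146°) = 0.1361, h₀ = 1.4343 rad.
Bracket: h₀ sin ϕ sin δ + cos ϕ cos δ sin h₀ = 1.4343×-0.36488×0.32797 + 0.93106×0.94469×0.99070 = -0.171642 + 0.871383 = 0.699741.
Inverse-square distance factor (a/d)² = 0.9817² = 0.963735.
Q̄ = (S_0/π) × 0.963735 × [bracket] = (2716/π) × 0.963735 × 0.699741 = 583.0 W/m².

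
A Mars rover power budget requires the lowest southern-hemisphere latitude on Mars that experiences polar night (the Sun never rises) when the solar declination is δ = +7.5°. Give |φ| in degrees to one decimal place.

Polar night requires cos H₀ = −tan φ tan δ ≥ 1, i.e. tan φ tan δ ≤ −1.
The boundary is |tan φ| · |tan δ| = 1, so |φ| = 90° − |δ| = 90° − 7.5° = 82.5° in the southern hemisphere.

|φ| = 82.5°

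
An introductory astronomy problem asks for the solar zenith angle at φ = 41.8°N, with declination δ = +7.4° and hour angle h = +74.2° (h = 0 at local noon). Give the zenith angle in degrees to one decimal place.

cos θ_z = sin φ sin δ + cos φ cos δ cos h = 0.085846 + 0.201288 = 0.287134.
θ_z = arccos(0.287134) = 73.3°.

θ_z = 73.3°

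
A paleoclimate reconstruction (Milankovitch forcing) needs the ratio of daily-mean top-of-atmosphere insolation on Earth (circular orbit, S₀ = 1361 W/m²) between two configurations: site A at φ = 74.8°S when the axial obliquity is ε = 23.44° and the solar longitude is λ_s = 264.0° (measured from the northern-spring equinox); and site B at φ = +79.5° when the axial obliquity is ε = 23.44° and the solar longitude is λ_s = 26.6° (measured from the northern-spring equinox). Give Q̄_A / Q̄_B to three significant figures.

Q̄_A / Q̄_B ≈ 2.18

— Configuration A (φ=-74.8°):
Solar declination: sin δ = sin ε · sin λ_s = sin 23.44° × sin 264.0° = -0.39561, so δ = -23.304°.
cos H₀ = −tan(-74.8°) tan(-23.304°) = -1.5854 ≤ −1 ⇒ polar day, H₀ = π.
Bracket: H₀ sin φ sin δ + cos φ cos δ sin H₀ = 3.1416×-0.96502×-0.39561 + 0.26219×0.91842×0.00000 = 1.199374 + 0.000000 = 1.199374.
Q̄ = (S₀/π) × [bracket] = (1361/π) × 1.199374 = 519.59 W/m².
— Configuration B (φ=+79.5°):
Solar declination: sin δ = sin ε · sin λ_s = sin 23.44° × sin 26.6° = 0.17811, so δ = +10.260°.
cos H₀ = −tan(+79.5°) tan(+10.260°) = -0.9766, H₀ = 2.9250 rad.
Bracket: H₀ sin φ sin δ + cos φ cos δ sin H₀ = 2.9250×0.98325×0.17811 + 0.18224×0.98401×0.21493 = 0.512245 + 0.038543 = 0.550788.
Q̄ = (S₀/π) × [bracket] = (1361/π) × 0.550788 = 238.61 W/m².
Ratio Q̄_A / Q̄_B = 519.59 / 238.61 = 2.178.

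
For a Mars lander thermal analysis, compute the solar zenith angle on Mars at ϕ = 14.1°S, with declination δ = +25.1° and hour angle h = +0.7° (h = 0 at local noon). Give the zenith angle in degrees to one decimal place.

cos θ_z = sin ϕ sin δ + cos ϕ cos δ cos h = -0.103341 + 0.878220 = 0.774879.
θ_z = arccos(0.774879) = 39.2°.

θ_z = 39.2°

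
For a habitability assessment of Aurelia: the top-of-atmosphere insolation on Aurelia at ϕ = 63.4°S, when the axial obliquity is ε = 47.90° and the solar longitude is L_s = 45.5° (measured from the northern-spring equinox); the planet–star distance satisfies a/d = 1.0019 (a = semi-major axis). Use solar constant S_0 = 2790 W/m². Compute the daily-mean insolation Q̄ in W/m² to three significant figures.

Q̄ ≈ 0.00 W/m²

Solar declination: sin δ = sin ε · sin L_s = sin 47.90° × sin 45.5° = 0.52921, so δ = +31.952°.
cos h₀ = −tan(-63.4°) tan(+31.952°) = 1.2455 ≥ 1 ⇒ polar night, h₀ = 0 and Q̄ = 0.
Inverse-square distance factor (a/d)² = 1.0019² = 1.003804.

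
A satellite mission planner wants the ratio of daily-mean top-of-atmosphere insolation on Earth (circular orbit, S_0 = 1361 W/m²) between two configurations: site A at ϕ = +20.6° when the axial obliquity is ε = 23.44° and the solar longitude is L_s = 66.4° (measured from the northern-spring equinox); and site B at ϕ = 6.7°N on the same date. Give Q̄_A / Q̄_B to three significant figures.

Q̄_A / Q̄_B ≈ 1.09

— Configuration A (ϕ=+20.6°):
Solar declination: sin δ = sin ε · sin L_s = sin 23.44° × sin 66.4° = 0.36452, so δ = +21.378°.
cos h₀ = −tan(+20.6°) tan(+21.378°) = -0.1471, h₀ = 1.7185 rad.
Bracket: h₀ sin ϕ sin δ + cos ϕ cos δ sin h₀ = 1.7185×0.35184×0.36452 + 0.93606×0.93120×0.98912 = 0.220402 + 0.862175 = 1.082577.
Q̄ = (S_0/π) × [bracket] = (1361/π) × 1.082577 = 468.99 W/m².
— Configuration B (ϕ=+6.7°):
cos h₀ = −tan(+6.7°) tan(+21.378°) = -0.0460, h₀ = 1.6168 rad.
Bracket: h₀ sin ϕ sin δ + cos ϕ cos δ sin h₀ = 1.6168×0.11667×0.36452 + 0.99317×0.93120×0.99894 = 0.068760 + 0.923860 = 0.992620.
Q̄ = (S_0/π) × [bracket] = (1361/π) × 0.992620 = 430.02 W/m².
Ratio Q̄_A / Q̄_B = 468.99 / 430.02 = 1.091.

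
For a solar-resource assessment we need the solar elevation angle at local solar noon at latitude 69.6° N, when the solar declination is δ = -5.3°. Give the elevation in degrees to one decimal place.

At local noon the hour angle is zero, so the zenith angle equals |φ − δ| = |+69.6° − (-5.300°)| = 74.900°.
Elevation = 90° − 74.900° = 15.1°.

15.1°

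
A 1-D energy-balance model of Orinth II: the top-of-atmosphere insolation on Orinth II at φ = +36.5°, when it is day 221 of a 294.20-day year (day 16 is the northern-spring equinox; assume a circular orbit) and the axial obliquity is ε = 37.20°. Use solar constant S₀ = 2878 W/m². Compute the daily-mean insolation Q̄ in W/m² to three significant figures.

Solar longitude: λ_s = 360° × (221 − 16)/294.20 = 250.850°.
sin δ = sin 37.20° × sin 250.850° = -0.57114, so δ = -34.830°.
cos H₀ = −tan(+36.5°) tan(-34.830°) = 0.5149, H₀ = 1.0300 rad.
Bracket: H₀ sin φ sin δ + cos φ cos δ sin H₀ = 1.0300×0.59482×-0.57114 + 0.80386×0.82085×0.85728 = -0.349917 + 0.565675 = 0.215758.
Q̄ = (S₀/π) × [bracket] = (2878/π) × 0.215758 = 197.7 W/m².

Q̄ ≈ 198 W/m²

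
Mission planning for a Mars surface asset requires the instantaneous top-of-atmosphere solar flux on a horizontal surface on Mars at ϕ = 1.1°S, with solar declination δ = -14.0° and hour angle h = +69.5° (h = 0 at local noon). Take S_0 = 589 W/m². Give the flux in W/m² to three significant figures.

203 W/m²

cos θ_z = sin ϕ sin δ + cos ϕ cos δ cos h = 0.004644 + 0.339742 = 0.344386.
Flux = S_0 · cos θ_z = 589 × 0.344386 = 202.8 W/m².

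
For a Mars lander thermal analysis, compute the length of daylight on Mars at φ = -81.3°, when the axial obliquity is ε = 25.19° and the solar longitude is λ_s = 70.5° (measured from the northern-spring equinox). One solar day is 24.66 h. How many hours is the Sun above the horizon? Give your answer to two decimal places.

0.00 h

Solar declination: sin δ = sin ε · sin λ_s = sin 25.19° × sin 70.5° = 0.40121, so δ = +23.654°.
cos H₀ = −tan φ · tan δ = 2.8624 ≥ 1, so the Sun never rises (polar night) and H₀ = 0.
Daylight = 2H₀/(2π) × 24.66 h = (0.0000/π) × 24.66 = 0.00 h.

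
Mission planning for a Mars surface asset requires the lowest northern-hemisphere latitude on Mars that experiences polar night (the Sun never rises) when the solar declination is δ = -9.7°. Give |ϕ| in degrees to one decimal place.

Polar night requires cos h₀ = −tan ϕ tan δ ≥ 1, i.e. tan ϕ tan δ ≤ −1.
The boundary is |tan ϕ| · |tan δ| = 1, so |ϕ| = 90° − |δ| = 90° − 9.7° = 80.3° in the northern hemisphere.

|ϕ| = 80.3°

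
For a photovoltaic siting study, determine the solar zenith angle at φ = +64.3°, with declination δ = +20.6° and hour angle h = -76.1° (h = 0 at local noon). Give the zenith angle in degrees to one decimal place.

θ_z = 65.5°

cos θ_z = sin φ sin δ + cos φ cos δ cos h = 0.317036 + 0.097516 = 0.414552.
θ_z = arccos(0.414552) = 65.5°.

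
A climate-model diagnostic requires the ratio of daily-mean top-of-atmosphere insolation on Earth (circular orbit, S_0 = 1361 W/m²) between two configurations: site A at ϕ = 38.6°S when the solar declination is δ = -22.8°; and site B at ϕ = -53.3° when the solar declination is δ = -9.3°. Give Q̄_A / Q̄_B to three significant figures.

Q̄_A / Q̄_B ≈ 1.41

— Configuration A (ϕ=-38.6°):
cos h₀ = −tan(-38.6°) tan(-22.800°) = -0.3356, h₀ = 1.9130 rad.
Bracket: h₀ sin ϕ sin δ + cos ϕ cos δ sin h₀ = 1.9130×-0.62388×-0.38752 + 0.78152×0.92186×0.94202 = 0.462498 + 0.678680 = 1.141178.
Q̄ = (S_0/π) × [bracket] = (1361/π) × 1.141178 = 494.38 W/m².
— Configuration B (ϕ=-53.3°):
cos h₀ = −tan(-53.3°) tan(-9.300°) = -0.2197, h₀ = 1.7923 rad.
Bracket: h₀ sin ϕ sin δ + cos ϕ cos δ sin h₀ = 1.7923×-0.80178×-0.16160 + 0.59763×0.98686×0.97557 = 0.232224 + 0.575369 = 0.807593.
Q̄ = (S_0/π) × [bracket] = (1361/π) × 0.807593 = 349.87 W/m².
Ratio Q̄_A / Q̄_B = 494.38 / 349.87 = 1.413.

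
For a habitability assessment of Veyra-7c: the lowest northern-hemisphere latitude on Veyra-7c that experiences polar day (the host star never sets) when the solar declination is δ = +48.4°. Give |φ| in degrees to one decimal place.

|φ| = 41.6°

Polar day requires cos H₀ = −tan φ tan δ ≤ −1, i.e. tan φ tan δ ≥ 1.
The boundary is |tan φ| · |tan δ| = 1, so |φ| = 90° − |δ| = 90° − 48.4° = 41.6° in the northern hemisphere.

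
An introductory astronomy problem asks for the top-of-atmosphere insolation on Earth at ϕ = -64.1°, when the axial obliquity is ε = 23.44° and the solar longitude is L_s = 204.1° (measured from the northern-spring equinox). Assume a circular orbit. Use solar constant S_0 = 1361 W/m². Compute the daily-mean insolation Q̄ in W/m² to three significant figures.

Q̄ ≈ 297 W/m²

Solar declination: sin δ = sin ε · sin L_s = sin 23.44° × sin 204.1° = -0.16243, so δ = -9.348°.
cos h₀ = −tan(-64.1°) tan(-9.348°) = -0.3390, h₀ = 1.9167 rad.
Bracket: h₀ sin ϕ sin δ + cos ϕ cos δ sin h₀ = 1.9167×-0.89956×-0.16243 + 0.43680×0.98672×0.94078 = 0.280060 + 0.405476 = 0.685536.
Q̄ = (S_0/π) × [bracket] = (1361/π) × 0.685536 = 297.0 W/m².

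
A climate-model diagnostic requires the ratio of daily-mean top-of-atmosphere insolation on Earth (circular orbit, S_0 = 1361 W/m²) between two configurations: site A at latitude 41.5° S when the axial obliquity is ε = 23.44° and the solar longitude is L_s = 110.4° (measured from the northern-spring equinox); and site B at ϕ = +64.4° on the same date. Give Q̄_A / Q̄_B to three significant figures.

Q̄_A / Q̄_B ≈ 0.325

— Configuration A (ϕ=-41.5°):
Solar declination: sin δ = sin ε · sin L_s = sin 23.44° × sin 110.4° = 0.37284, so δ = +21.891°.
cos h₀ = −tan(-41.5°) tan(+21.891°) = 0.3555, h₀ = 1.2074 rad.
Bracket: h₀ sin ϕ sin δ + cos ϕ cos δ sin h₀ = 1.2074×-0.66262×0.37284 + 0.74896×0.92790×0.93468 = -0.298290 + 0.649565 = 0.351275.
Q̄ = (S_0/π) × [bracket] = (1361/π) × 0.351275 = 152.18 W/m².
— Configuration B (ϕ=+64.4°):
cos h₀ = −tan(+64.4°) tan(+21.891°) = -0.8386, h₀ = 2.5656 rad.
Bracket: h₀ sin ϕ sin δ + cos ϕ cos δ sin h₀ = 2.5656×0.90183×0.37284 + 0.43209×0.92790×0.54467 = 0.862653 + 0.218378 = 1.081031.
Q̄ = (S_0/π) × [bracket] = (1361/π) × 1.081031 = 468.32 W/m².
Ratio Q̄_A / Q̄_B = 152.18 / 468.32 = 0.3249.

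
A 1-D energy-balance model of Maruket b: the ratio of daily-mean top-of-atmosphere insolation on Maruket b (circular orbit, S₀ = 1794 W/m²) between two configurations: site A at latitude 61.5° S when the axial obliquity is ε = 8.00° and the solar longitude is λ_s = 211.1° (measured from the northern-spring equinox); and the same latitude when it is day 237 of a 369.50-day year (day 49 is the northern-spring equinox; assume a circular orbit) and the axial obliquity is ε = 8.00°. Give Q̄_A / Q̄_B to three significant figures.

Q̄_A / Q̄_B ≈ 1.19

— Configuration A (φ=-61.5°):
Solar declination: sin δ = sin ε · sin λ_s = sin 8.00° × sin 211.1° = -0.07189, so δ = -4.122°.
cos H₀ = −tan(-61.5°) tan(-4.122°) = -0.1327, H₀ = 1.7039 rad.
Bracket: H₀ sin φ sin δ + cos φ cos δ sin H₀ = 1.7039×-0.87882×-0.07189 + 0.47716×0.99741×0.99115 = 0.107650 + 0.471712 = 0.579362.
Q̄ = (S₀/π) × [bracket] = (1794/π) × 0.579362 = 330.84 W/m².
— Configuration B (φ=-61.5°):
Solar longitude: λ_s = 360° × (237 − 49)/369.50 = 183.166°.
sin δ = sin 8.00° × sin 183.166° = -0.00769, so δ = -0.440°.
cos H₀ = −tan(-61.5°) tan(-0.440°) = -0.0142, H₀ = 1.5850 rad.
Bracket: H₀ sin φ sin δ + cos φ cos δ sin H₀ = 1.5850×-0.87882×-0.00769 + 0.47716×0.99997×0.99990 = 0.010712 + 0.477098 = 0.487810.
Q̄ = (S₀/π) × [bracket] = (1794/π) × 0.487810 = 278.56 W/m².
Ratio Q̄_A / Q̄_B = 330.84 / 278.56 = 1.188.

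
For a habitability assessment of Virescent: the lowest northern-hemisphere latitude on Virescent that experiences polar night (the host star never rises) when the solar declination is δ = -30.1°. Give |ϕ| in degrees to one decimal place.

Polar night requires cos h₀ = −tan ϕ tan δ ≥ 1, i.e. tan ϕ tan δ ≤ −1.
The boundary is |tan ϕ| · |tan δ| = 1, so |ϕ| = 90° − |δ| = 90° − 30.1° = 59.9° in the northern hemisphere.

|ϕ| = 59.9°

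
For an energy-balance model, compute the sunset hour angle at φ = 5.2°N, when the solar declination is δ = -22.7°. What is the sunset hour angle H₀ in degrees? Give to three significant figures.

H₀ = 87.8°

cos H₀ = −tan φ · tan δ = −tan(+5.2°) × tan(-22.700°) = 0.0381, so H₀ = 1.5327 rad = 87.82°.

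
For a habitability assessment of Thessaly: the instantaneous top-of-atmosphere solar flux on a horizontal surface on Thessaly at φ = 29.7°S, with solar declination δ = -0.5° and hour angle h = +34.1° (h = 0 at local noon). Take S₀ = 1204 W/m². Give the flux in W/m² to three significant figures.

871 W/m²

cos θ_z = sin φ sin δ + cos φ cos δ cos h = 0.004324 + 0.719252 = 0.723576.
Flux = S₀ · cos θ_z = 1204 × 0.723576 = 871.2 W/m².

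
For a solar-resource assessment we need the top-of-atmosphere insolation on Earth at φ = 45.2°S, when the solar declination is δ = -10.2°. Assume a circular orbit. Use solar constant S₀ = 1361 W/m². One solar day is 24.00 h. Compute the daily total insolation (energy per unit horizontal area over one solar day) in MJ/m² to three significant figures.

cos H₀ = −tan(-45.2°) tan(-10.200°) = -0.1812, H₀ = 1.7530 rad.
Bracket: H₀ sin φ sin δ + cos φ cos δ sin H₀ = 1.7530×-0.70957×-0.17708 + 0.70463×0.98420×0.98345 = 0.220266 + 0.682019 = 0.902285.
Q̄ = (S₀/π) × [bracket] = (1361/π) × 0.902285 = 390.89 W/m².
Daily total = Q̄ × 24.00 h × 3600 s/h = 390.89 × 24.00 × 3600 / 10⁶ = 33.77 MJ/m².

33.8 MJ/m²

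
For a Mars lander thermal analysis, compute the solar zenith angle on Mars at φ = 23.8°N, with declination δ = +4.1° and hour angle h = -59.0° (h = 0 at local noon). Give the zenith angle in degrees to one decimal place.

θ_z = 60.1°

cos θ_z = sin φ sin δ + cos φ cos δ cos h = 0.028852 + 0.470033 = 0.498885.
θ_z = arccos(0.498885) = 60.1°.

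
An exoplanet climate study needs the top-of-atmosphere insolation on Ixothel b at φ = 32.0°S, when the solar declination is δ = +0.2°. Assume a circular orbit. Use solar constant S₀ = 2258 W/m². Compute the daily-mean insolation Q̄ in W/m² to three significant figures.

Q̄ ≈ 607 W/m²

cos H₀ = −tan(-32.0°) tan(+0.200°) = 0.0022, H₀ = 1.5686 rad.
Bracket: H₀ sin φ sin δ + cos φ cos δ sin H₀ = 1.5686×-0.52992×0.00349 + 0.84805×0.99999×1.00000 = -0.002901 + 0.848042 = 0.845141.
Q̄ = (S₀/π) × [bracket] = (2258/π) × 0.845141 = 607.4 W/m².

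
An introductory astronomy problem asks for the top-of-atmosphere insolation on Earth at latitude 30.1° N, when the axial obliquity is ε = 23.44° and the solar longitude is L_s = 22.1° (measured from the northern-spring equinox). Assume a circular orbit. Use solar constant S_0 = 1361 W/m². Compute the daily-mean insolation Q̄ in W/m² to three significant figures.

Q̄ ≈ 423 W/m²

Solar declination: sin δ = sin ε · sin L_s = sin 23.44° × sin 22.1° = 0.14966, so δ = +8.607°.
cos h₀ = −tan(+30.1°) tan(+8.607°) = -0.0877, h₀ = 1.6587 rad.
Bracket: h₀ sin ϕ sin δ + cos ϕ cos δ sin h₀ = 1.6587×0.50151×0.14966 + 0.86515×0.98874×0.99614 = 0.124495 + 0.852107 = 0.976602.
Q̄ = (S_0/π) × [bracket] = (1361/π) × 0.976602 = 423.1 W/m².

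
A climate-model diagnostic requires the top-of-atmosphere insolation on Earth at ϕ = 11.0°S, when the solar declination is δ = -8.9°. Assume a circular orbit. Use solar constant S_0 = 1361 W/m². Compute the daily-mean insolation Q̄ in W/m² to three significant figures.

Q̄ ≈ 440 W/m²

cos h₀ = −tan(-11.0°) tan(-8.900°) = -0.0304, h₀ = 1.6012 rad.
Bracket: h₀ sin ϕ sin δ + cos ϕ cos δ sin h₀ = 1.6012×-0.19081×-0.15471 + 0.98163×0.98796×0.99954 = 0.047268 + 0.969365 = 1.016633.
Q̄ = (S_0/π) × [bracket] = (1361/π) × 1.016633 = 440.4 W/m².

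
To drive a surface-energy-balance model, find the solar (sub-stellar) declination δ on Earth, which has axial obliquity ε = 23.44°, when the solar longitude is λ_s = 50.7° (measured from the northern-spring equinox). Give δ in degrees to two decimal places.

sin δ = sin ε · sin λ_s = sin 23.44° × sin 50.7° = 0.307825.
δ = arcsin(0.307825) = +17.93°.

δ = +17.93°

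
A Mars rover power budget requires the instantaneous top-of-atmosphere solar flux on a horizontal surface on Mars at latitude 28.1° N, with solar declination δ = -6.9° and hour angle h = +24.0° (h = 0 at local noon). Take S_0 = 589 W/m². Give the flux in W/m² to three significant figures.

438 W/m²

cos θ_z = sin ϕ sin δ + cos ϕ cos δ cos h = -0.056586 + 0.800026 = 0.743440.
Flux = S_0 · cos θ_z = 589 × 0.743440 = 437.9 W/m².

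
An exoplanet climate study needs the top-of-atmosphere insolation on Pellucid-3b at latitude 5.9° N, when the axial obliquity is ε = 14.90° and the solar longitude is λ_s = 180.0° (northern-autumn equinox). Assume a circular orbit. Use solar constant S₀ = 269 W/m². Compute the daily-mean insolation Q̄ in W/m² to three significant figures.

Q̄ ≈ 85.2 W/m²

Solar declination: sin δ = sin ε · sin λ_s = sin 14.90° × sin 180.0° = 0.00000, so δ = +0.000°.
cos H₀ = −tan(+5.9°) tan(+0.000°) = -0.0000, H₀ = 1.5708 rad.
Bracket: H₀ sin φ sin δ + cos φ cos δ sin H₀ = 1.5708×0.10279×0.00000 + 0.99470×1.00000×1.00000 = 0.000000 + 0.994700 = 0.994700.
Q̄ = (S₀/π) × [bracket] = (269/π) × 0.994700 = 85.17 W/m².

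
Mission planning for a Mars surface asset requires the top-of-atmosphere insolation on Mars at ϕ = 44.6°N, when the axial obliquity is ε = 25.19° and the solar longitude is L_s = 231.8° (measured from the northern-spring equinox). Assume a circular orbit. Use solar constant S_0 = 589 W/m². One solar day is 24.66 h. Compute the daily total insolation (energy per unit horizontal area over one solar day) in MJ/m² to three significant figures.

Solar declination: sin δ = sin ε · sin L_s = sin 25.19° × sin 231.8° = -0.33448, so δ = -19.541°.
cos h₀ = −tan(+44.6°) tan(-19.541°) = 0.3500, h₀ = 1.2132 rad.
Bracket: h₀ sin ϕ sin δ + cos ϕ cos δ sin h₀ = 1.2132×0.70215×-0.33448 + 0.71203×0.94240×0.93675 = -0.284926 + 0.628575 = 0.343649.
Q̄ = (S_0/π) × [bracket] = (589/π) × 0.343649 = 64.429 W/m².
Daily total = Q̄ × 24.66 h × 3600 s/h = 64.429 × 24.66 × 3600 / 10⁶ = 5.720 MJ/m².

5.72 MJ/m²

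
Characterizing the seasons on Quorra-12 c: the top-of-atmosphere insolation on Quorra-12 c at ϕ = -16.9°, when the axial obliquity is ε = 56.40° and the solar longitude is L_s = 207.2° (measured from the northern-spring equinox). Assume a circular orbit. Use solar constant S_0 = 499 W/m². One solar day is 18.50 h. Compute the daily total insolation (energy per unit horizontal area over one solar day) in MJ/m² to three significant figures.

11.3 MJ/m²

Solar declination: sin δ = sin ε · sin L_s = sin 56.40° × sin 207.2° = -0.38073, so δ = -22.379°.
cos h₀ = −tan(-16.9°) tan(-22.379°) = -0.1251, h₀ = 1.6962 rad.
Bracket: h₀ sin ϕ sin δ + cos ϕ cos δ sin h₀ = 1.6962×-0.29070×-0.38073 + 0.95681×0.92469×0.99214 = 0.187732 + 0.877798 = 1.065530.
Q̄ = (S_0/π) × [bracket] = (499/π) × 1.065530 = 169.25 W/m².
Daily total = Q̄ × 18.50 h × 3600 s/h = 169.25 × 18.50 × 3600 / 10⁶ = 11.27 MJ/m².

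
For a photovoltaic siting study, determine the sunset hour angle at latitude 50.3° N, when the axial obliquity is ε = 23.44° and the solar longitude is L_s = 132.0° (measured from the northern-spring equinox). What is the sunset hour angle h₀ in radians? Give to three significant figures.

Solar declination: sin δ = sin ε · sin L_s = sin 23.44° × sin 132.0° = 0.29561, so δ = +17.194°.
cos h₀ = −tan ϕ · tan δ = −tan(+50.3°) × tan(+17.194°) = -0.3727, so h₀ = 1.9527 rad = 111.88°.

h₀ = 1.95 rad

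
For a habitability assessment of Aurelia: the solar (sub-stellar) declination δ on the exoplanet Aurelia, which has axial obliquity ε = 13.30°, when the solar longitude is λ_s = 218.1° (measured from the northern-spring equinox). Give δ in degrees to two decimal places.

sin δ = sin ε · sin λ_s = sin 13.30° × sin 218.1° = -0.141949.
δ = arcsin(-0.141949) = -8.16°.

δ = -8.16°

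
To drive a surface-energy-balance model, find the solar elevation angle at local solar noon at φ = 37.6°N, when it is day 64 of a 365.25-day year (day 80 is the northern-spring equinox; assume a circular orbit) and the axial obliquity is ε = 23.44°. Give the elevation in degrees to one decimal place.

46.2°

Solar longitude: λ_s = 360° × (64 − 80)/365.25 = -15.770°, i.e. -15.770° + 360° = 344.230°.
sin δ = sin 23.44° × sin 344.230° = -0.10811, so δ = -6.206°.
At local noon the hour angle is zero, so the zenith angle equals |φ − δ| = |+37.6° − (-6.206°)| = 43.806°.
Elevation = 90° − 43.806° = 46.2°.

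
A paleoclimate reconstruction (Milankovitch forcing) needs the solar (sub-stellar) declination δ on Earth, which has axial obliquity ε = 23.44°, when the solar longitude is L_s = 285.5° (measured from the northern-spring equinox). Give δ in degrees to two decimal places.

δ = -22.54°

sin δ = sin ε · sin L_s = sin 23.44° × sin 285.5° = -0.383321.
δ = arcsin(-0.383321) = -22.54°.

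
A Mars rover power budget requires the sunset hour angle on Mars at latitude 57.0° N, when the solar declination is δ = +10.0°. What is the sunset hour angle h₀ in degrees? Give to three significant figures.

cos h₀ = −tan ϕ · tan δ = −tan(+57.0°) × tan(+10.000°) = -0.2715, so h₀ = 1.8458 rad = 105.75°.

h₀ = 106°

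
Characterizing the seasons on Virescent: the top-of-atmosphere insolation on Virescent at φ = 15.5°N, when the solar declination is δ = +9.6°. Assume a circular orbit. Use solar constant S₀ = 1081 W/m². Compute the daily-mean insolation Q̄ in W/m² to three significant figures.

cos H₀ = −tan(+15.5°) tan(+9.600°) = -0.0469, H₀ = 1.6177 rad.
Bracket: H₀ sin φ sin δ + cos φ cos δ sin H₀ = 1.6177×0.26724×0.16677 + 0.96363×0.98600×0.99890 = 0.072097 + 0.949094 = 1.021191.
Q̄ = (S₀/π) × [bracket] = (1081/π) × 1.021191 = 351.4 W/m².

Q̄ ≈ 351 W/m²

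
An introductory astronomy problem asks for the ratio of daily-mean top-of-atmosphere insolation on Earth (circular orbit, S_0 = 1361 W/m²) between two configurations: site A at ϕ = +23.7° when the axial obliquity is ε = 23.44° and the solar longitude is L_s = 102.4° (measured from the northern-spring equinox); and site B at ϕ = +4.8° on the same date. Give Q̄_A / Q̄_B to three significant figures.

Q̄_A / Q̄_B ≈ 1.14

— Configuration A (ϕ=+23.7°):
Solar declination: sin δ = sin ε · sin L_s = sin 23.44° × sin 102.4° = 0.38851, so δ = +22.862°.
cos h₀ = −tan(+23.7°) tan(+22.862°) = -0.1851, h₀ = 1.7570 rad.
Bracket: h₀ sin ϕ sin δ + cos ϕ cos δ sin h₀ = 1.7570×0.40195×0.38851 + 0.91566×0.92144×0.98272 = 0.274376 + 0.829146 = 1.103522.
Q̄ = (S_0/π) × [bracket] = (1361/π) × 1.103522 = 478.07 W/m².
— Configuration B (ϕ=+4.8°):
cos h₀ = −tan(+4.8°) tan(+22.862°) = -0.0354, h₀ = 1.6062 rad.
Bracket: h₀ sin ϕ sin δ + cos ϕ cos δ sin h₀ = 1.6062×0.08368×0.38851 + 0.99649×0.92144×0.99937 = 0.052218 + 0.917627 = 0.969845.
Q̄ = (S_0/π) × [bracket] = (1361/π) × 0.969845 = 420.16 W/m².
Ratio Q̄_A / Q̄_B = 478.07 / 420.16 = 1.138.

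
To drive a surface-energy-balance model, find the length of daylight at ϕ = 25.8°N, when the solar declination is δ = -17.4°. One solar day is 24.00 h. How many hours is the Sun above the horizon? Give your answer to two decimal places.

cos h₀ = −tan ϕ · tan δ = −tan(+25.8°) × tan(-17.400°) = 0.1515, so h₀ = 1.4187 rad = 81.29°.
Daylight = 2h₀/(2π) × 24.00 h = (1.4187/π) × 24.00 = 10.84 h.

10.84 h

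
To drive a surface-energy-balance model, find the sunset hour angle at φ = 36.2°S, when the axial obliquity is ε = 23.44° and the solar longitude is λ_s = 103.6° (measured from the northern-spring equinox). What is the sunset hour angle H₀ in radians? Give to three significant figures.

Solar declination: sin δ = sin ε · sin λ_s = sin 23.44° × sin 103.6° = 0.38663, so δ = +22.745°.
cos H₀ = −tan φ · tan δ = −tan(-36.2°) × tan(+22.745°) = 0.3068, so H₀ = 1.2589 rad = 72.13°.

H₀ = 1.26 rad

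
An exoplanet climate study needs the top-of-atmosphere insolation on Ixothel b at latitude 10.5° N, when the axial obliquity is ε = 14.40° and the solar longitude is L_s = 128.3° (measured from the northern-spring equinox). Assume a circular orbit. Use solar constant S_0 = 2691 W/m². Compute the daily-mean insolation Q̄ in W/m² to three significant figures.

Solar declination: sin δ = sin ε · sin L_s = sin 14.40° × sin 128.3° = 0.19517, so δ = +11.254°.
cos h₀ = −tan(+10.5°) tan(+11.254°) = -0.0369, h₀ = 1.6077 rad.
Bracket: h₀ sin ϕ sin δ + cos ϕ cos δ sin h₀ = 1.6077×0.18224×0.19517 + 0.98325×0.98077×0.99932 = 0.057182 + 0.963686 = 1.020868.
Q̄ = (S_0/π) × [bracket] = (2691/π) × 1.020868 = 874.4 W/m².

Q̄ ≈ 874 W/m²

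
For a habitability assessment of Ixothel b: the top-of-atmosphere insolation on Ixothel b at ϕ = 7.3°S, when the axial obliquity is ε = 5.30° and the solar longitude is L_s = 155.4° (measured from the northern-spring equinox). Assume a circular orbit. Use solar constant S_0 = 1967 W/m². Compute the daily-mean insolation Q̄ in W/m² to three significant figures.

Q̄ ≈ 616 W/m²

Solar declination: sin δ = sin ε · sin L_s = sin 5.30° × sin 155.4° = 0.03845, so δ = +2.204°.
cos h₀ = −tan(-7.3°) tan(+2.204°) = 0.0049, h₀ = 1.5659 rad.
Bracket: h₀ sin ϕ sin δ + cos ϕ cos δ sin h₀ = 1.5659×-0.12706×0.03845 + 0.99189×0.99926×0.99999 = -0.007650 + 0.991146 = 0.983496.
Q̄ = (S_0/π) × [bracket] = (1967/π) × 0.983496 = 615.8 W/m².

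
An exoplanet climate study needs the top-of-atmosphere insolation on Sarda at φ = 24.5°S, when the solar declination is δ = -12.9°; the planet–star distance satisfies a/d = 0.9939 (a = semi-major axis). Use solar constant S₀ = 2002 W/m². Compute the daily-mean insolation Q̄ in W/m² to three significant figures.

Q̄ ≈ 653 W/m²

cos H₀ = −tan(-24.5°) tan(-12.900°) = -0.1044, H₀ = 1.6754 rad.
Bracket: H₀ sin φ sin δ + cos φ cos δ sin H₀ = 1.6754×-0.41469×-0.22325 + 0.90996×0.97476×0.99454 = 0.155108 + 0.882150 = 1.037258.
Inverse-square distance factor (a/d)² = 0.9939² = 0.987837.
Q̄ = (S₀/π) × 0.987837 × [bracket] = (2002/π) × 0.987837 × 1.037258 = 653.0 W/m².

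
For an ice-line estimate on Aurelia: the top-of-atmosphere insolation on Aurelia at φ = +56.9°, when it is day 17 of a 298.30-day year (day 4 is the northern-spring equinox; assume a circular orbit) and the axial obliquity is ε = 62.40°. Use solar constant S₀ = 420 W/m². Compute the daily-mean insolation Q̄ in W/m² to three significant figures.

Solar longitude: λ_s = 360° × (17 − 4)/298.30 = 15.689°.
sin δ = sin 62.40° × sin 15.689° = 0.23964, so δ = +13.865°.
cos H₀ = −tan(+56.9°) tan(+13.865°) = -0.3786, H₀ = 1.9591 rad.
Bracket: H₀ sin φ sin δ + cos φ cos δ sin H₀ = 1.9591×0.83772×0.23964 + 0.54610×0.97086×0.92554 = 0.393292 + 0.490709 = 0.884001.
Q̄ = (S₀/π) × [bracket] = (420/π) × 0.884001 = 118.2 W/m².

Q̄ ≈ 118 W/m²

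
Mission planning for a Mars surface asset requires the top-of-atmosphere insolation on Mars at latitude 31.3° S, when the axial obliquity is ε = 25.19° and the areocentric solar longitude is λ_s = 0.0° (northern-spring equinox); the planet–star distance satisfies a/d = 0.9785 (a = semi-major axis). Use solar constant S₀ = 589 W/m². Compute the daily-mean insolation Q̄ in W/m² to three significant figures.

Q̄ ≈ 153 W/m²

sin δ = sin 25.19° × sin 0.0° = 0.00000, so δ = +0.000°.
cos H₀ = −tan(-31.3°) tan(+0.000°) = 0.0000, H₀ = 1.5708 rad.
Bracket: H₀ sin φ sin δ + cos φ cos δ sin H₀ = 1.5708×-0.51952×0.00000 + 0.85446×1.00000×1.00000 = -0.000000 + 0.854460 = 0.854460.
Inverse-square distance factor (a/d)² = 0.9785² = 0.957462.
Q̄ = (S₀/π) × 0.957462 × [bracket] = (589/π) × 0.957462 × 0.854460 = 153.4 W/m².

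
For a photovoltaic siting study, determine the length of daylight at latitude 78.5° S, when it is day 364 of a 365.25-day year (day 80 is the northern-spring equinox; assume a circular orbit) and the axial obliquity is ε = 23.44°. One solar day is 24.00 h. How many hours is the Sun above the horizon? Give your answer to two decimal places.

24.00 h

Solar longitude: L_s = 360° × (364 − 80)/365.25 = 279.918°.
sin δ = sin 23.44° × sin 279.918° = -0.39184, so δ = -23.069°.
Sunrise equation: cos h₀ = −tan ϕ · tan δ = -2.0934 ≤ −1, so the Sun never sets (polar day) and h₀ = π.
Daylight = 2h₀/(2π) × 24.00 h = (3.1416/π) × 24.00 = 24.00 h.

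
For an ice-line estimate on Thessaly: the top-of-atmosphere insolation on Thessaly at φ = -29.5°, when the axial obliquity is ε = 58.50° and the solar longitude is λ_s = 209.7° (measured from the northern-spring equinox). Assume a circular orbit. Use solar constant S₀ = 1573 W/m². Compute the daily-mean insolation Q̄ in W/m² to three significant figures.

Q̄ ≈ 572 W/m²

Solar declination: sin δ = sin ε · sin λ_s = sin 58.50° × sin 209.7° = -0.42245, so δ = -24.989°.
cos H₀ = −tan(-29.5°) tan(-24.989°) = -0.2637, H₀ = 1.8376 rad.
Bracket: H₀ sin φ sin δ + cos φ cos δ sin H₀ = 1.8376×-0.49242×-0.42245 + 0.87036×0.90639×0.96461 = 0.382263 + 0.760967 = 1.143230.
Q̄ = (S₀/π) × [bracket] = (1573/π) × 1.143230 = 572.4 W/m².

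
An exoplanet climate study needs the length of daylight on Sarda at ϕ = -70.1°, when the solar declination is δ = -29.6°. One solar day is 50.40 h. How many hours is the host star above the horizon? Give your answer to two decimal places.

Sunrise equation: cos h₀ = −tan ϕ · tan δ = -1.5693 ≤ −1, so the host star never sets (polar day) and h₀ = π.
Daylight = 2h₀/(2π) × 50.40 h = (3.1416/π) × 50.40 = 50.40 h.

50.40 h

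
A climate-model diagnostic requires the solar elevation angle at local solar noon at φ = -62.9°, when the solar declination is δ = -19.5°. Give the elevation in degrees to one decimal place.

At local noon the hour angle is zero, so the zenith angle equals |φ − δ| = |-62.9° − (-19.500°)| = 43.400°.
Elevation = 90° − 43.400° = 46.6°.

46.6°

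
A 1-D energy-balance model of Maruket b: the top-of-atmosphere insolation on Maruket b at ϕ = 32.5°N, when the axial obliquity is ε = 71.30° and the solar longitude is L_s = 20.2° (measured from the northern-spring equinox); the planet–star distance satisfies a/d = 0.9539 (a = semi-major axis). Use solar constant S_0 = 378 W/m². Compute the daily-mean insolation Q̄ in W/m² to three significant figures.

Solar declination: sin δ = sin ε · sin L_s = sin 71.30° × sin 20.2° = 0.32707, so δ = +19.091°.
cos h₀ = −tan(+32.5°) tan(+19.091°) = -0.2205, h₀ = 1.7931 rad.
Bracket: h₀ sin ϕ sin δ + cos ϕ cos δ sin h₀ = 1.7931×0.53730×0.32707 + 0.84339×0.94500×0.97539 = 0.315110 + 0.777389 = 1.092499.
Inverse-square distance factor (a/d)² = 0.9539² = 0.909925.
Q̄ = (S_0/π) × 0.909925 × [bracket] = (378/π) × 0.909925 × 1.092499 = 119.6 W/m².

Q̄ ≈ 120 W/m²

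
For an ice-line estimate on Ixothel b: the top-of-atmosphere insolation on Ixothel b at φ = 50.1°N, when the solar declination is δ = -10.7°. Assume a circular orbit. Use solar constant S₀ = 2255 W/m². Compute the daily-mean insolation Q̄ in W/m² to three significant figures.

Q̄ ≈ 303 W/m²

cos H₀ = −tan(+50.1°) tan(-10.700°) = 0.2260, H₀ = 1.3428 rad.
Bracket: H₀ sin φ sin δ + cos φ cos δ sin H₀ = 1.3428×0.76717×-0.18567 + 0.64145×0.98261×0.97413 = -0.191269 + 0.613989 = 0.422720.
Q̄ = (S₀/π) × [bracket] = (2255/π) × 0.422720 = 303.4 W/m².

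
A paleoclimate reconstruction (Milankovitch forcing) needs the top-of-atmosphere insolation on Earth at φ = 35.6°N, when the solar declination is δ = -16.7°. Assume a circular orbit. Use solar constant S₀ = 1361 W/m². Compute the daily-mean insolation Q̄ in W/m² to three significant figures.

cos H₀ = −tan(+35.6°) tan(-16.700°) = 0.2148, H₀ = 1.3543 rad.
Bracket: H₀ sin φ sin δ + cos φ cos δ sin H₀ = 1.3543×0.58212×-0.28736 + 0.81310×0.95782×0.97666 = -0.226545 + 0.760626 = 0.534081.
Q̄ = (S₀/π) × [bracket] = (1361/π) × 0.534081 = 231.4 W/m².

Q̄ ≈ 231 W/m²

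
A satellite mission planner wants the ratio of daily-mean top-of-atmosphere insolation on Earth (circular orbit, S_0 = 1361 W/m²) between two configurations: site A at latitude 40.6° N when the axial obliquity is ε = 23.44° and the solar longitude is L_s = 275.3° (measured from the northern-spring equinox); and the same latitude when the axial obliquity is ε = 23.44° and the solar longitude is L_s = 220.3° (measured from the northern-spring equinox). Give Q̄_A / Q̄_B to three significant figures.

Q̄_A / Q̄_B ≈ 0.695

— Configuration A (ϕ=+40.6°):
Solar declination: sin δ = sin ε · sin L_s = sin 23.44° × sin 275.3° = -0.39609, so δ = -23.334°.
cos h₀ = −tan(+40.6°) tan(-23.334°) = 0.3697, h₀ = 1.1921 rad.
Bracket: h₀ sin ϕ sin δ + cos ϕ cos δ sin h₀ = 1.1921×0.65077×-0.39609 + 0.75927×0.91821×0.92914 = -0.307280 + 0.647768 = 0.340488.
Q̄ = (S_0/π) × [bracket] = (1361/π) × 0.340488 = 147.51 W/m².
— Configuration B (ϕ=+40.6°):
Solar declination: sin δ = sin ε · sin L_s = sin 23.44° × sin 220.3° = -0.25729, so δ = -14.909°.
cos h₀ = −tan(+40.6°) tan(-14.909°) = 0.2282, h₀ = 1.3406 rad.
Bracket: h₀ sin ϕ sin δ + cos ϕ cos δ sin h₀ = 1.3406×0.65077×-0.25729 + 0.75927×0.96634×0.97361 = -0.224466 + 0.714350 = 0.489884.
Q̄ = (S_0/π) × [bracket] = (1361/π) × 0.489884 = 212.23 W/m².
Ratio Q̄_A / Q̄_B = 147.51 / 212.23 = 0.6950.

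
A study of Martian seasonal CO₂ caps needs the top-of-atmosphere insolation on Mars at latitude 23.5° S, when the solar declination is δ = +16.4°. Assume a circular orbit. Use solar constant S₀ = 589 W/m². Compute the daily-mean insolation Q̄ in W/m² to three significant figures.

cos H₀ = −tan(-23.5°) tan(+16.400°) = 0.1280, H₀ = 1.4425 rad.
Bracket: H₀ sin φ sin δ + cos φ cos δ sin H₀ = 1.4425×-0.39875×0.28234 + 0.91706×0.95931×0.99178 = -0.162401 + 0.872513 = 0.710112.
Q̄ = (S₀/π) × [bracket] = (589/π) × 0.710112 = 133.1 W/m².

Q̄ ≈ 133 W/m²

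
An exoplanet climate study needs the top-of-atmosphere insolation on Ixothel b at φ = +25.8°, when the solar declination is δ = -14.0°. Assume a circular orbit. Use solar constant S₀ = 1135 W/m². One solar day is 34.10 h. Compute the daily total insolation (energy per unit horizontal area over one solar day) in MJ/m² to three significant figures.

31.7 MJ/m²

cos H₀ = −tan(+25.8°) tan(-14.000°) = 0.1205, H₀ = 1.4500 rad.
Bracket: H₀ sin φ sin δ + cos φ cos δ sin H₀ = 1.4500×0.43523×-0.24192 + 0.90032×0.97030×0.99271 = -0.152672 + 0.867212 = 0.714540.
Q̄ = (S₀/π) × [bracket] = (1135/π) × 0.714540 = 258.15 W/m².
Daily total = Q̄ × 34.10 h × 3600 s/h = 258.15 × 34.10 × 3600 / 10⁶ = 31.69 MJ/m².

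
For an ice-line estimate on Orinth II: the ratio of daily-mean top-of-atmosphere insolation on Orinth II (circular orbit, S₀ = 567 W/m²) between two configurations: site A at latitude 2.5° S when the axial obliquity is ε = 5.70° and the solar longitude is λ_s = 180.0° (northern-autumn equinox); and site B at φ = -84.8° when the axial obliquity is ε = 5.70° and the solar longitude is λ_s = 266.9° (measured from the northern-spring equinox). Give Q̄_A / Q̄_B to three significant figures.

Q̄_A / Q̄_B ≈ 3.22

— Configuration A (φ=-2.5°):
Solar declination: sin δ = sin ε · sin λ_s = sin 5.70° × sin 180.0° = 0.00000, so δ = +0.000°.
cos H₀ = −tan(-2.5°) tan(+0.000°) = 0.0000, H₀ = 1.5708 rad.
Bracket: H₀ sin φ sin δ + cos φ cos δ sin H₀ = 1.5708×-0.04362×0.00000 + 0.99905×1.00000×1.00000 = -0.000000 + 0.999050 = 0.999050.
Q̄ = (S₀/π) × [bracket] = (567/π) × 0.999050 = 180.31 W/m².
— Configuration B (φ=-84.8°):
Solar declination: sin δ = sin ε · sin λ_s = sin 5.70° × sin 266.9° = -0.09917, so δ = -5.692°.
cos H₀ = −tan(-84.8°) tan(-5.692°) = -1.0951 ≤ −1 ⇒ polar day, H₀ = π.
Bracket: H₀ sin φ sin δ + cos φ cos δ sin H₀ = 3.1416×-0.99588×-0.09917 + 0.09063×0.99507×0.00000 = 0.310269 + 0.000000 = 0.310269.
Q̄ = (S₀/π) × [bracket] = (567/π) × 0.310269 = 55.998 W/m².
Ratio Q̄_A / Q̄_B = 180.31 / 55.998 = 3.220.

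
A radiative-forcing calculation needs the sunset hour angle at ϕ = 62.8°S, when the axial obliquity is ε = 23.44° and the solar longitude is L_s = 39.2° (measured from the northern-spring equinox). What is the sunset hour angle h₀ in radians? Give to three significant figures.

h₀ = 1.04 rad

Solar declination: sin δ = sin ε · sin L_s = sin 23.44° × sin 39.2° = 0.25141, so δ = +14.561°.
cos h₀ = −tan ϕ · tan δ = −tan(-62.8°) × tan(+14.561°) = 0.5054, so h₀ = 1.0409 rad = 59.64°.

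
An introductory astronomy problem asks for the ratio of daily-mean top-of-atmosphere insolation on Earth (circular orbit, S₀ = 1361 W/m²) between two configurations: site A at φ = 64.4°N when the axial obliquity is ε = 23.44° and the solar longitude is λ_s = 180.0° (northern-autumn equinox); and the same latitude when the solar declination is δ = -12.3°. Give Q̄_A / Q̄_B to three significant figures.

— Configuration A (φ=+64.4°):
Solar declination: sin δ = sin ε · sin λ_s = sin 23.44° × sin 180.0° = 0.00000, so δ = +0.000°.
cos H₀ = −tan(+64.4°) tan(+0.000°) = -0.0000, H₀ = 1.5708 rad.
Bracket: H₀ sin φ sin δ + cos φ cos δ sin H₀ = 1.5708×0.90183×0.00000 + 0.43209×1.00000×1.00000 = 0.000000 + 0.432090 = 0.432090.
Q̄ = (S₀/π) × [bracket] = (1361/π) × 0.432090 = 187.19 W/m².
— Configuration B (φ=+64.4°):
cos H₀ = −tan(+64.4°) tan(-12.300°) = 0.4551, H₀ = 1.0983 rad.
Bracket: H₀ sin φ sin δ + cos φ cos δ sin H₀ = 1.0983×0.90183×-0.21303 + 0.43209×0.97705×0.89045 = -0.211002 + 0.375924 = 0.164922.
Q̄ = (S₀/π) × [bracket] = (1361/π) × 0.164922 = 71.447 W/m².
Ratio Q̄_A / Q̄_B = 187.19 / 71.447 = 2.620.

Q̄_A / Q̄_B ≈ 2.62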